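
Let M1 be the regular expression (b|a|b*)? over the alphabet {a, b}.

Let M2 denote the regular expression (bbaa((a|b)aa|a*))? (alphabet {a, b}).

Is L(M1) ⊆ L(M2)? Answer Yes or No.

The string a is in L(M1) but not in L(M2).
So L(M1) ⊄ L(M2).

No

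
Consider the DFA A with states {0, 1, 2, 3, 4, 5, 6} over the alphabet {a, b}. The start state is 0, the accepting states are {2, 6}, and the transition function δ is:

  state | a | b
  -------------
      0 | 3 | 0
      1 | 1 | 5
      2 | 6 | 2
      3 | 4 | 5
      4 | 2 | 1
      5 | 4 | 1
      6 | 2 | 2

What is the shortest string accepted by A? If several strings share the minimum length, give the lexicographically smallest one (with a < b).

A breadth-first search from 0 reaches an accepting state first via the path 0 → 3 → 4 → 2 on input aaa.
No string of length < 3 is accepted (BFS exhausts all shorter strings without reaching an accepting state), and aaa is the lexicographically least accepting string of length 3.

aaa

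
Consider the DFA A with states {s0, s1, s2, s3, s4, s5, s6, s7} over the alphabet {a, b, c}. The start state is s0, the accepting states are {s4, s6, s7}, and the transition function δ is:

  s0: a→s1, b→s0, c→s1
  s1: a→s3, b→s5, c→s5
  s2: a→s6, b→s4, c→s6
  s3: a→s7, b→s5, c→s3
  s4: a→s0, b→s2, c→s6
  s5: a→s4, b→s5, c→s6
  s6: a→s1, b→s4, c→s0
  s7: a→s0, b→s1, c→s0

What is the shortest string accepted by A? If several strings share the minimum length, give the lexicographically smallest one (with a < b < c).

aaa

A breadth-first search from s0 reaches an accepting state first via the path s0 → s1 → s3 → s7 on input aaa.
No string of length < 3 is accepted (BFS exhausts all shorter strings without reaching an accepting state), and aaa is the lexicographically least accepting string of length 3.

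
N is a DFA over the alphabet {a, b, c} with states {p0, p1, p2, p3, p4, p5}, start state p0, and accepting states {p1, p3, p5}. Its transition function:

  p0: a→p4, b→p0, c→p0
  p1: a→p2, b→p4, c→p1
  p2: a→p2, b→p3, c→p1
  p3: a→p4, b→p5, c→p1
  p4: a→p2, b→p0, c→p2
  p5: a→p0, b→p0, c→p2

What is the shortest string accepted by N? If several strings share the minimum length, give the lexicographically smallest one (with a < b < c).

A breadth-first search from p0 reaches an accepting state first via the path p0 → p4 → p2 → p3 on input aab.
No string of length < 3 is accepted (BFS exhausts all shorter strings without reaching an accepting state), and aab is the lexicographically least accepting string of length 3.

aab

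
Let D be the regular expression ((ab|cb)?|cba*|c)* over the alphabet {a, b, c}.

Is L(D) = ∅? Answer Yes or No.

The empty string ε matches the expression, so it belongs to L(D).
Since L(D) contains at least one string, it is not empty.

No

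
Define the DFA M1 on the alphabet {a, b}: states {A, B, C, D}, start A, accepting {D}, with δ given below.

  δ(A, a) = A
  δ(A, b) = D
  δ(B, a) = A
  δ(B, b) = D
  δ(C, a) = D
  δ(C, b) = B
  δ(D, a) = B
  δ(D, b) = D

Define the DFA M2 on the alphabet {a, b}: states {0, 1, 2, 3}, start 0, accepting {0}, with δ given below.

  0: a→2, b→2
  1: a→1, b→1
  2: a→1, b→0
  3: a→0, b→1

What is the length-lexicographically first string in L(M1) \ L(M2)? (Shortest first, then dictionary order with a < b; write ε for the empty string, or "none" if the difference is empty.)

b

The string b is accepted by M1 but not by M2.
No shorter string lies in the difference, and b is the lexicographically first length-1 string in L(M1) \ L(M2).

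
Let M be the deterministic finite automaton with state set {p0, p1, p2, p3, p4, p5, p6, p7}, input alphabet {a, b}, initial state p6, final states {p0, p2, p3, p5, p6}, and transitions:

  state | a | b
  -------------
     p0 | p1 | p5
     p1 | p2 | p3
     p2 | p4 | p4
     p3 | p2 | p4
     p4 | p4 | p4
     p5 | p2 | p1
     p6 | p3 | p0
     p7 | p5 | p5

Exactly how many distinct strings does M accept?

The useful subgraph on states {p0, p1, p2, p3, p5, p6} is acyclic, so L(M) is finite; the longest accepting path visits 6 useful states, giving maximum string length 5.
Counting accepting paths from p6 by length: 1 of length 0, 2 of length 1, 2 of length 2, 3 of length 3, 3 of length 4, 1 of length 5. Total 12.

12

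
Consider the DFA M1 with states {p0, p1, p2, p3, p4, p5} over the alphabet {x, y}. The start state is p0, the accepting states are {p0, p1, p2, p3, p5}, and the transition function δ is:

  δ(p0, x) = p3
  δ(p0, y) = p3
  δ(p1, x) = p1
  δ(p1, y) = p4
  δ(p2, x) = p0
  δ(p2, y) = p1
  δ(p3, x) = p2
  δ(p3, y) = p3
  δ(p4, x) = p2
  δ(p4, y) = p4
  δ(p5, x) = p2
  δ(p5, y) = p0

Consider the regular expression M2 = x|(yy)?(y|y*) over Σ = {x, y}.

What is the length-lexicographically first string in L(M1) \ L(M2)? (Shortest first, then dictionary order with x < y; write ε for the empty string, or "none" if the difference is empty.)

xx

The string xx is accepted by M1 but not by M2.
No shorter string lies in the difference, and xx is the lexicographically first length-2 string in L(M1) \ L(M2).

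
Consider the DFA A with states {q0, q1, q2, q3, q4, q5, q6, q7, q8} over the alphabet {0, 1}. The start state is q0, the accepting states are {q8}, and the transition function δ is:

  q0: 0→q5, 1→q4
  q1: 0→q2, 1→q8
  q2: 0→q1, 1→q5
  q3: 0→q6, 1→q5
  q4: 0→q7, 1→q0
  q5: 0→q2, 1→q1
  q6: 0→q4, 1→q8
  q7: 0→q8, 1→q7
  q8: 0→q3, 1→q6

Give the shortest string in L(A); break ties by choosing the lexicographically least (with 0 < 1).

A breadth-first search from q0 reaches an accepting state first via the path q0 → q5 → q1 → q8 on input 011.
No string of length < 3 is accepted (BFS exhausts all shorter strings without reaching an accepting state), and 011 is the lexicographically least accepting string of length 3.

011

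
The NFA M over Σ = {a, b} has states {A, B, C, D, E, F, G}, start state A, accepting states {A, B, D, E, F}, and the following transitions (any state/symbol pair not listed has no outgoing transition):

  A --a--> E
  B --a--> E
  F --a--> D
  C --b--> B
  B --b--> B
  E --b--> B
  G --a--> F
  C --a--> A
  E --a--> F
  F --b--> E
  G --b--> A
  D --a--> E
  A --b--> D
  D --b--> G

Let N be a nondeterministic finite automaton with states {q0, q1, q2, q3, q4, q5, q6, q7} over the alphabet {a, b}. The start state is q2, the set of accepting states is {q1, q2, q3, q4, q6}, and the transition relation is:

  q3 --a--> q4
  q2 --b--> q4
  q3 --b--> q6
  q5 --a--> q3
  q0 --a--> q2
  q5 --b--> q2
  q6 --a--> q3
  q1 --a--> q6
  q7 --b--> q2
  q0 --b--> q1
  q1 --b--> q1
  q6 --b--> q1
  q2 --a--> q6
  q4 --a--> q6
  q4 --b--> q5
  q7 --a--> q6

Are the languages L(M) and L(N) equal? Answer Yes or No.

Yes

Exploring the product automaton M × N from the start pair (A, q2), following both machines on each input symbol, reaches 6 state pairs: (A, q2), (E, q6), (D, q4), (F, q3), (B, q1), (G, q5).
M accepts in {A, B, D, E, F} and N accepts in {q1, q2, q3, q4, q6}. In every reachable pair the two components are either both accepting — (A, q2), (E, q6), (D, q4), (F, q3), (B, q1) — or both non-accepting, so no string is accepted by exactly one of the machines: L(M) \ L(N) and L(N) \ L(M) are both empty.
Hence every string is accepted by M iff it is accepted by N, and the two languages coincide.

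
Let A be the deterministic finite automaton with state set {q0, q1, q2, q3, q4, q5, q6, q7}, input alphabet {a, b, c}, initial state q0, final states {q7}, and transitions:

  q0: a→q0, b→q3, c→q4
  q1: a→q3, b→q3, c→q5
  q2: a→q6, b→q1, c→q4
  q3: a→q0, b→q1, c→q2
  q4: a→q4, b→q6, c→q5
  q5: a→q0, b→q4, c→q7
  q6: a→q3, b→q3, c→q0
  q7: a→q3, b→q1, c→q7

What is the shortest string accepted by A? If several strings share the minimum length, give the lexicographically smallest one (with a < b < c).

A breadth-first search from q0 reaches an accepting state first via the path q0 → q4 → q5 → q7 on input ccc.
No string of length < 3 is accepted (BFS exhausts all shorter strings without reaching an accepting state), and ccc is the lexicographically least accepting string of length 3.

ccc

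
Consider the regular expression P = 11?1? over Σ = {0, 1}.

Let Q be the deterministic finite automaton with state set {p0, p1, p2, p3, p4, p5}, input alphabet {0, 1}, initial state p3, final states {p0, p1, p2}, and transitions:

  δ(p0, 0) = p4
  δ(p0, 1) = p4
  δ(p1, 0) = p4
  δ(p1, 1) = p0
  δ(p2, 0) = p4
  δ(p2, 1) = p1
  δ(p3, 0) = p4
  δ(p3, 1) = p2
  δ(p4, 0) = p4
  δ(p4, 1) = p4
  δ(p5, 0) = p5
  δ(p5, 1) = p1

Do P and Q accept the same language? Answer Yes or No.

Converting the expression P to a DFA (subset construction, then merging equivalent states) gives the minimal DFA with states {r0, r1, r2, r3, r4}, start state r0, accepting states {r2, r3, r4} and transitions r0: 0→r1, 1→r2; r1: 0→r1, 1→r1; r2: 0→r1, 1→r3; r3: 0→r1, 1→r4; r4: 0→r1, 1→r1.
Exploring the product automaton P × Q from the start pair (r0, p3), following both machines on each input symbol, reaches 5 state pairs: (r0, p3), (r1, p4), (r2, p2), (r3, p1), (r4, p0).
P accepts in {r2, r3, r4} and Q accepts in {p0, p1, p2}. In every reachable pair the two components are either both accepting — (r2, p2), (r3, p1), (r4, p0) — or both non-accepting, so no string is accepted by exactly one of the machines: L(P) \ L(Q) and L(Q) \ L(P) are both empty.
Hence every string is accepted by P iff it is accepted by Q, and the two languages coincide.

Yes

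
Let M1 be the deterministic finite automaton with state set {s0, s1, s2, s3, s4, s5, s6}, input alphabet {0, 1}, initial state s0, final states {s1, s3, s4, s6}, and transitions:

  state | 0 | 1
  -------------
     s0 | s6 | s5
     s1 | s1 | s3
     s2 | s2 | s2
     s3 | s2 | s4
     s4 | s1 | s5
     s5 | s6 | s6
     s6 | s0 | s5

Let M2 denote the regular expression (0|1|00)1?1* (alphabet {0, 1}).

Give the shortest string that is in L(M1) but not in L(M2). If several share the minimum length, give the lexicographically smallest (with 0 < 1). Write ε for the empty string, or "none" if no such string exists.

The string 10 is accepted by M1 but not by M2.
No shorter string lies in the difference, and 10 is the lexicographically first length-2 string in L(M1) \ L(M2).

10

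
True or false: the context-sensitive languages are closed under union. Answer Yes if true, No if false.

A linear-bounded automaton can nondeterministically choose to simulate the LBA for L₁ or the LBA for L₂; equivalently, with disjoint nonterminals, S → S₁ | S₂ added to two noncontracting grammars is still noncontracting.
So the context-sensitive languages are closed under union.

Yes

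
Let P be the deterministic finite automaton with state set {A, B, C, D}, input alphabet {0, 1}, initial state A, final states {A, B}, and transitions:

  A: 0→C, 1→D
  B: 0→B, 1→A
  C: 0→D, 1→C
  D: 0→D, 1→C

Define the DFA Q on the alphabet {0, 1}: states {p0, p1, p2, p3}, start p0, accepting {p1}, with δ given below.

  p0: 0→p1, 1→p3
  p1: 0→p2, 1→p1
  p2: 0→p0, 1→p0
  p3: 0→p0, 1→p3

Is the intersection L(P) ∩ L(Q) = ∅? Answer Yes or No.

Exploring the product automaton P × Q from the start pair (A, p0), following both machines on each input symbol, reaches 8 state pairs: (A, p0), (C, p1), (D, p3), (D, p2), (D, p0), (C, p3), (C, p0), (D, p1).
P accepts in {A, B} and Q accepts in {p1}; no reachable pair has both components accepting, so no string drives both machines to acceptance simultaneously and L(P) ∩ L(Q) = ∅.
So no string is accepted by both, and the intersection is empty.

Yes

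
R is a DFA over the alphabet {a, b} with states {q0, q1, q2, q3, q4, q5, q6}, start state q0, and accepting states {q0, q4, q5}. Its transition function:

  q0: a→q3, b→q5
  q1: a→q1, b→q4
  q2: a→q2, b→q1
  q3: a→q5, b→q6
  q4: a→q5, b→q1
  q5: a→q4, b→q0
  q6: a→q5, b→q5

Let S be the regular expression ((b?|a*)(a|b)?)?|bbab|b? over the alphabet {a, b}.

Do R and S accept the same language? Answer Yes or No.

No

The string aba is accepted by R but rejected by S.
So L(R) ≠ L(S).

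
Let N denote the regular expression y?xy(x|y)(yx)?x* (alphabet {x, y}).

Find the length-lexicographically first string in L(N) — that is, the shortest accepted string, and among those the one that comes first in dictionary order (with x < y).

By inspection of the expression, no string of length less than 3 matches, and xyx is the lexicographically first match of length 3.

xyx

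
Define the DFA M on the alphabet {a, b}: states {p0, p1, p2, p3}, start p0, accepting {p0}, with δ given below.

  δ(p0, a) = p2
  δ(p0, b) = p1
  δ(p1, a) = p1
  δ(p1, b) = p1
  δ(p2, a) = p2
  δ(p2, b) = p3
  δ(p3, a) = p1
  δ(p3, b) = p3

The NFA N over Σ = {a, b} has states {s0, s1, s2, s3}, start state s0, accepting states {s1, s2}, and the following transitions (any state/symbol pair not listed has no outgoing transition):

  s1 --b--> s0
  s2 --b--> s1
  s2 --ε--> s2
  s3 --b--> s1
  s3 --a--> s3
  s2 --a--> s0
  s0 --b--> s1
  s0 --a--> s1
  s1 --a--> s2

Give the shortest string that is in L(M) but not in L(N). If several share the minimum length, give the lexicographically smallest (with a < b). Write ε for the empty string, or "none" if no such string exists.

The empty string ε is accepted by M but not by N.
Since ε is the unique shortest string, it is the required witness.

ε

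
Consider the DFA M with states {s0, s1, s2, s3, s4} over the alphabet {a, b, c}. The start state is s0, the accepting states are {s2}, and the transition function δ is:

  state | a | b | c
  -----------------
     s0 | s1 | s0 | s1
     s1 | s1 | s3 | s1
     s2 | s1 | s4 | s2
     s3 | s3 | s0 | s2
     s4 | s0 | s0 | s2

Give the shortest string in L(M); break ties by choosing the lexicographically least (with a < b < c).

A breadth-first search from s0 reaches an accepting state first via the path s0 → s1 → s3 → s2 on input abc.
No string of length < 3 is accepted (BFS exhausts all shorter strings without reaching an accepting state), and abc is the lexicographically least accepting string of length 3.

abc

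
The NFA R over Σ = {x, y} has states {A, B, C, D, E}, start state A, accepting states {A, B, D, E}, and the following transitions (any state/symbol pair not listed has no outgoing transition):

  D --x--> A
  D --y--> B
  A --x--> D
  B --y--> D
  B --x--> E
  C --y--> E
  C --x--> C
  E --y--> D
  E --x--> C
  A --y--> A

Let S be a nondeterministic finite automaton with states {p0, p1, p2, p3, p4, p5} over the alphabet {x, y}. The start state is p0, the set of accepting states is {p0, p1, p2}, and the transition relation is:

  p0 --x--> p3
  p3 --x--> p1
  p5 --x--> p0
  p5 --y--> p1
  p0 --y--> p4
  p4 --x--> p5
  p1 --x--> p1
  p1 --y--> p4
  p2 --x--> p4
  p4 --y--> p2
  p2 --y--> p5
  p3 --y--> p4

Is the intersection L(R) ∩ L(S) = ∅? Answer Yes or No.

No

The empty string ε is accepted by both R and S.
Hence L(R) ∩ L(S) ≠ ∅.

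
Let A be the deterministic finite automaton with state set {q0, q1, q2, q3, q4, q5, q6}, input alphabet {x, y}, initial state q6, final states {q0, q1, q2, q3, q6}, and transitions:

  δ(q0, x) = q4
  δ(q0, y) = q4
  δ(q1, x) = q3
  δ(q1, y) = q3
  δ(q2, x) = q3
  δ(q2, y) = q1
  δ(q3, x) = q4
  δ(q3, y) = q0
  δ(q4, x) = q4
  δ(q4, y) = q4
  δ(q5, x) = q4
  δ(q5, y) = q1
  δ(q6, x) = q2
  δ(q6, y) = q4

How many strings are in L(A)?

The useful subgraph on states {q0, q1, q2, q3, q6} is acyclic, so L(A) is finite; the longest accepting path visits 5 useful states, giving maximum string length 4.
Counting accepting paths from q6 by length: 1 of length 0, 1 of length 1, 2 of length 2, 3 of length 3, 2 of length 4. Total 9.

9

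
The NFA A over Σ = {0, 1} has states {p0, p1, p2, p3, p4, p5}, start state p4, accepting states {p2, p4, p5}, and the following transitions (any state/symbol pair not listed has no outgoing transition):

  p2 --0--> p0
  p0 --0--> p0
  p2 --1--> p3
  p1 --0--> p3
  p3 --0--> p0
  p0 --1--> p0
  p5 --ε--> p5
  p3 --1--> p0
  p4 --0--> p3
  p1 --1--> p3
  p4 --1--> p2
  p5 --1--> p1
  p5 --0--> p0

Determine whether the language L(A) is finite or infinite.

The useful states (reachable from p4 and able to reach an accepting state) are {p2, p4}.
Restricted to these states the transition graph has no cycle, so every accepting path has bounded length and L is finite.

finite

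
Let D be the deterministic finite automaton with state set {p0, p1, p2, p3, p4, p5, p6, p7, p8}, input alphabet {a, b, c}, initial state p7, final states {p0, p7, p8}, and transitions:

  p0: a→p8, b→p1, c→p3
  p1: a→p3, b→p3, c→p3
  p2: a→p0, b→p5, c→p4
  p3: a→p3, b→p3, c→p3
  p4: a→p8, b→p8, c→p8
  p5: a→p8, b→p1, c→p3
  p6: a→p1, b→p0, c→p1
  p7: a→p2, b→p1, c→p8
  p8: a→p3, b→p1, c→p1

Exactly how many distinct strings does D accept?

The useful subgraph on states {p0, p2, p4, p5, p7, p8} is acyclic, so L(D) is finite; the longest accepting path visits 4 useful states, giving maximum string length 3.
Counting accepting paths from p7 by length: 1 of length 0, 1 of length 1, 1 of length 2, 5 of length 3. Total 8.

8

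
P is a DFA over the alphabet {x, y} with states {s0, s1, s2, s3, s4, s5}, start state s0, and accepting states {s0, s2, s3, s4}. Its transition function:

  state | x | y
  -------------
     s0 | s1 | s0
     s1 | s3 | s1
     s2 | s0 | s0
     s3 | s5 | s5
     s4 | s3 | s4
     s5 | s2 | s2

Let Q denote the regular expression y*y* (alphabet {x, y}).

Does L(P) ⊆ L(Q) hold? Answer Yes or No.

No

The string xx is in L(P) but not in L(Q).
So L(P) ⊄ L(Q).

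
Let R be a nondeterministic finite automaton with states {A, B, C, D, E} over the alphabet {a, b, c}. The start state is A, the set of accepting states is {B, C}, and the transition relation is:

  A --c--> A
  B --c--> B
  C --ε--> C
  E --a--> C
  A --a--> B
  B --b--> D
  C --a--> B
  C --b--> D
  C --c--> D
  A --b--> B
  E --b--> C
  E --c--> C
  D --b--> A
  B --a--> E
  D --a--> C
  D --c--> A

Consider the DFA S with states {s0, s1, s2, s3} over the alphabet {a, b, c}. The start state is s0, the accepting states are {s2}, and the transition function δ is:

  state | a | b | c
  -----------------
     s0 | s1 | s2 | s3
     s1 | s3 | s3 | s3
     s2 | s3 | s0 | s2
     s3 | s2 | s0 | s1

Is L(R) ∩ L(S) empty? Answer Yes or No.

No

The string b is accepted by both R and S.
Hence L(R) ∩ L(S) ≠ ∅.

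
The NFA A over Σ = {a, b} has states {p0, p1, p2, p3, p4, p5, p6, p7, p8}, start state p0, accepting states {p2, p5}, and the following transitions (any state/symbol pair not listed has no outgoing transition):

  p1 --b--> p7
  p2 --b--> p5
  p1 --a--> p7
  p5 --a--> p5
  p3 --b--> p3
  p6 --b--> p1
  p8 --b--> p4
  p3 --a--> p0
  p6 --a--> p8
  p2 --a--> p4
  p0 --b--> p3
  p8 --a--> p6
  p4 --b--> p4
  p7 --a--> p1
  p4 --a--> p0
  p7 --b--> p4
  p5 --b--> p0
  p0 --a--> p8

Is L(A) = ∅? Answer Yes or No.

The states reachable from the start state are {p0, p1, p3, p4, p6, p7, p8}.
None of the accepting states {p2, p5} is reachable, so no string is accepted and L(A) = ∅.

Yes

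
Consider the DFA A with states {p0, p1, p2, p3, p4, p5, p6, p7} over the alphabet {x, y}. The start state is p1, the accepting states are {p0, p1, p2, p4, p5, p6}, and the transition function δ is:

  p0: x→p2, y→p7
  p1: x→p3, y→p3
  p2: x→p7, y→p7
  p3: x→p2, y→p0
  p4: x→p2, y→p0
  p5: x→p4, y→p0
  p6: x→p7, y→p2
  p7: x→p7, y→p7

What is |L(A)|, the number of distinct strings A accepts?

The useful subgraph on states {p0, p1, p2, p3} is acyclic, so L(A) is finite; the longest accepting path visits 4 useful states, giving maximum string length 3.
Counting accepting paths from p1 by length: 1 of length 0, 4 of length 2, 2 of length 3. Total 7.

7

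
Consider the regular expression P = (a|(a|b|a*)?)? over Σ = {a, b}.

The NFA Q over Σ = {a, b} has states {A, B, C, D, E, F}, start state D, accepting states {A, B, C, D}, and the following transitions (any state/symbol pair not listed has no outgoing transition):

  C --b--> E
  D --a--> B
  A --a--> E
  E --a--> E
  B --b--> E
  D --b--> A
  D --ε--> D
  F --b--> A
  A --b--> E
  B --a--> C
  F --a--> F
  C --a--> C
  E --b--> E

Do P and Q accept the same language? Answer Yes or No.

Converting the expression P to a DFA (subset construction, then merging equivalent states) gives the minimal DFA with states {p0, p1, p2, p3}, start state p0, accepting states {p0, p1, p2} and transitions p0: a→p1, b→p2; p1: a→p1, b→p3; p2: a→p3, b→p3; p3: a→p3, b→p3.
Exploring the product automaton P × Q from the start pair (p0, D), following both machines on each input symbol, reaches 5 state pairs: (p0, D), (p1, B), (p2, A), (p1, C), (p3, E).
P accepts in {p0, p1, p2} and Q accepts in {A, B, C, D}. In every reachable pair the two components are either both accepting — (p0, D), (p1, B), (p2, A), (p1, C) — or both non-accepting, so no string is accepted by exactly one of the machines: L(P) \ L(Q) and L(Q) \ L(P) are both empty.
Hence every string is accepted by P iff it is accepted by Q, and the two languages coincide.

Yes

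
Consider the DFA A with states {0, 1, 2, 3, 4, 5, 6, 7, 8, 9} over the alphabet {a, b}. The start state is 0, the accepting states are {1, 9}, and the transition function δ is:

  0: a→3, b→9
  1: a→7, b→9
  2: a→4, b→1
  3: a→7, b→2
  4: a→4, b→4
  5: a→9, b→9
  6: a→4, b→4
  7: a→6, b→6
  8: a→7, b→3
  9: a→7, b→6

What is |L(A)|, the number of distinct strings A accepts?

The useful subgraph on states {0, 1, 2, 3, 9} is acyclic, so L(A) is finite; the longest accepting path visits 5 useful states, giving maximum string length 4.
Counting accepting paths from 0 by length: 1 of length 1, 1 of length 3, 1 of length 4. Total 3.

3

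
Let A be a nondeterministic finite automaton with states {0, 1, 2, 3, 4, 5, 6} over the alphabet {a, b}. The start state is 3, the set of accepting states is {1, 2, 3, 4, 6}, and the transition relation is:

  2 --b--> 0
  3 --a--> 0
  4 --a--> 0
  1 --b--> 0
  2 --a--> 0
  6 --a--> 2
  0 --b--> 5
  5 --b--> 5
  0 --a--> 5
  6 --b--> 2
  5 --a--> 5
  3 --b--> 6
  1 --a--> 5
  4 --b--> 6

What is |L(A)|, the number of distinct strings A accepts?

The useful subgraph on states {2, 3, 6} is acyclic, so L(A) is finite; the longest accepting path visits 3 useful states, giving maximum string length 2.
Counting accepting paths from 3 by length: 1 of length 0, 1 of length 1, 2 of length 2. Total 4.

4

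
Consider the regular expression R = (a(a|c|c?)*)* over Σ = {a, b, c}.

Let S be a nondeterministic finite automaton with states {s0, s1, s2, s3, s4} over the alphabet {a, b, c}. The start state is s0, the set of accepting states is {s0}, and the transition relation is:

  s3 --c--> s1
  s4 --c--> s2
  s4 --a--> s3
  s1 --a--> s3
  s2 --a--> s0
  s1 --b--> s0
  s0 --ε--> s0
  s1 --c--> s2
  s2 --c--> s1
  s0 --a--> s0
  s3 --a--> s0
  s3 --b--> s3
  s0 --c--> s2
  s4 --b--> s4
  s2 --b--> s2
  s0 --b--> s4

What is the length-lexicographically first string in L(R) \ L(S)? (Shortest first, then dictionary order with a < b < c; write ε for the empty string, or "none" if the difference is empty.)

The string ac is accepted by R but not by S.
No shorter string lies in the difference, and ac is the lexicographically first length-2 string in L(R) \ L(S).

ac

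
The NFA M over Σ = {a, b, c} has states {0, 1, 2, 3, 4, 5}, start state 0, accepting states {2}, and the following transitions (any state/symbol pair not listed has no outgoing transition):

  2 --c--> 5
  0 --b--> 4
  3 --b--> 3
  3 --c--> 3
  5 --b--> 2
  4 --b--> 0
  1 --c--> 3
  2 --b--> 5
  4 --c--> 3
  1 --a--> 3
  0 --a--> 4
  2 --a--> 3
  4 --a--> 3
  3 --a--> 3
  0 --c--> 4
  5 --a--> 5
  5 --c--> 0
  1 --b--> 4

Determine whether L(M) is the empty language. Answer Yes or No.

Yes

The states reachable from the start state are {0, 3, 4}.
None of the accepting states {2} is reachable, so no string is accepted and L(M) = ∅.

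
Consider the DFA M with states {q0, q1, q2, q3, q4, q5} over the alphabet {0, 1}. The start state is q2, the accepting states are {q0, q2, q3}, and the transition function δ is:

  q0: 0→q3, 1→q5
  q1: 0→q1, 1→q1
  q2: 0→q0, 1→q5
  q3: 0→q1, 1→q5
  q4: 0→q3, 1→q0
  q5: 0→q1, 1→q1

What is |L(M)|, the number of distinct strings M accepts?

The useful subgraph on states {q0, q2, q3} is acyclic, so L(M) is finite; the longest accepting path visits 3 useful states, giving maximum string length 2.
Counting accepting paths from q2 by length: 1 of length 0, 1 of length 1, 1 of length 2. Total 3.

3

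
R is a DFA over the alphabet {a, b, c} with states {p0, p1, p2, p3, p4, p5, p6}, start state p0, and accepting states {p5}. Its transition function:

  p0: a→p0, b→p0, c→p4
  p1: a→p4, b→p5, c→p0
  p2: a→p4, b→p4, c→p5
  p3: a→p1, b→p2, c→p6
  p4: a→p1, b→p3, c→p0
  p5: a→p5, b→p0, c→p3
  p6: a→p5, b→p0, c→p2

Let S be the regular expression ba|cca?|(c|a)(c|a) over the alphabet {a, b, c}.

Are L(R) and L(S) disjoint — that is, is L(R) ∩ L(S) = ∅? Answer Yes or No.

Yes

Converting the expression S to a DFA (subset construction, then merging equivalent states) gives the minimal DFA with states {s0, s1, s2, s3, s4, s5, s6}, start state s0, accepting states {s4, s6} and transitions s0: a→s1, b→s2, c→s3; s1: a→s4, b→s5, c→s4; s2: a→s4, b→s5, c→s5; s3: a→s4, b→s5, c→s6; s4: a→s5, b→s5, c→s5; s5: a→s5, b→s5, c→s5; s6: a→s4, b→s5, c→s5.
Exploring the product automaton R × S from the start pair (p0, s0), following both machines on each input symbol, reaches 15 state pairs: (p0, s0), (p0, s1), (p0, s2), (p4, s3), (p0, s4), (p0, s5), (p4, s4), (p4, s5), (p1, s4), (p3, s5), (p0, s6), (p1, s5), (p5, s5), (p2, s5), (p6, s5).
R accepts in {p5} and S accepts in {s4, s6}; no reachable pair has both components accepting, so no string drives both machines to acceptance simultaneously and L(R) ∩ L(S) = ∅.
So no string is accepted by both, and the intersection is empty.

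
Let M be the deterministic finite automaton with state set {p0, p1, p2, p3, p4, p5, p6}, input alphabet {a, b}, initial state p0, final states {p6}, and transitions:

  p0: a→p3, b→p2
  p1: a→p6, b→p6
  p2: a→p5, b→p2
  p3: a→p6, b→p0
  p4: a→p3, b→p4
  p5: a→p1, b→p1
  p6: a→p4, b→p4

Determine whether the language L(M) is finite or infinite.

infinite

State p2 is reachable from the start and can reach an accepting state, and it lies on the cycle p2 → p2.
Traversing that cycle any number of times yields accepted strings of unbounded length, so the language is infinite.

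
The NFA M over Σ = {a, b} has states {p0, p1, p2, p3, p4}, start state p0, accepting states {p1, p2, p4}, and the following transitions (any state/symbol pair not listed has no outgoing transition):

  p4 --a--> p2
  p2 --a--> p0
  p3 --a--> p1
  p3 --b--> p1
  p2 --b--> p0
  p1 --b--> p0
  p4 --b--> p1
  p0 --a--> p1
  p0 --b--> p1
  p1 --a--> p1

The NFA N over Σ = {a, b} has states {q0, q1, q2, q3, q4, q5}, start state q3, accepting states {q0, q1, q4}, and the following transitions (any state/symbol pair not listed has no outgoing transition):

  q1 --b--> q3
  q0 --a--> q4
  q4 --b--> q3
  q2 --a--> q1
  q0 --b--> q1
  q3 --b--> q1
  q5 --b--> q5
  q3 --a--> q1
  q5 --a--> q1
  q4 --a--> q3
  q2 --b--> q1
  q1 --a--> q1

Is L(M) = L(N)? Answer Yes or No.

Exploring the product automaton M × N from the start pair (p0, q3), following both machines on each input symbol, reaches 2 state pairs: (p0, q3), (p1, q1).
M accepts in {p1, p2, p4} and N accepts in {q0, q1, q4}. In every reachable pair the two components are either both accepting — (p1, q1) — or both non-accepting, so no string is accepted by exactly one of the machines: L(M) \ L(N) and L(N) \ L(M) are both empty.
Hence every string is accepted by M iff it is accepted by N, and the two languages coincide.

Yes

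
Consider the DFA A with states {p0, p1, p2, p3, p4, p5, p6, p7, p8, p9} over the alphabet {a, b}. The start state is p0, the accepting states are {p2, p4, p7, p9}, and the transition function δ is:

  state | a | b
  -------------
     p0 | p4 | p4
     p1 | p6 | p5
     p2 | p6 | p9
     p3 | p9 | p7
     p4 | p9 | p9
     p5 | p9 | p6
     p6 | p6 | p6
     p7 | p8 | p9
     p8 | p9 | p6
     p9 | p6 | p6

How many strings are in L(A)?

The useful subgraph on states {p0, p4, p9} is acyclic, so L(A) is finite; the longest accepting path visits 3 useful states, giving maximum string length 2.
Counting accepting paths from p0 by length: 2 of length 1, 4 of length 2. Total 6.

6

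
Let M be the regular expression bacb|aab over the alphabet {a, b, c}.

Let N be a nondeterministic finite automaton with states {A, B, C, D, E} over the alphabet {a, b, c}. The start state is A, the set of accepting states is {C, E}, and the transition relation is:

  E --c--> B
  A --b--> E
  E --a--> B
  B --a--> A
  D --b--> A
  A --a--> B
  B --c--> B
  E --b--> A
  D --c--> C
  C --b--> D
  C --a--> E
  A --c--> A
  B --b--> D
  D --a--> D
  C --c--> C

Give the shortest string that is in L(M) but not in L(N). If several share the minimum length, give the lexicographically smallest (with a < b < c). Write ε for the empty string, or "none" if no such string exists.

bacb

The string bacb is accepted by M but not by N.
No shorter string lies in the difference, and bacb is the lexicographically first length-4 string in L(M) \ L(N).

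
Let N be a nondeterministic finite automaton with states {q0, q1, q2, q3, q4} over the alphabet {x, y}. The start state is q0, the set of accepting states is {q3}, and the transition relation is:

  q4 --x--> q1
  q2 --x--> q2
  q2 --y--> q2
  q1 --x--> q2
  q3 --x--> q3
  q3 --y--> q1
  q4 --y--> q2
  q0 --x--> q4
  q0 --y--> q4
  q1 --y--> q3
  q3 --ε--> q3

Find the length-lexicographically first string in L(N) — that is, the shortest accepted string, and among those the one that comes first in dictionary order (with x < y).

A breadth-first search from q0 reaches an accepting state first via the path q0 → q4 → q1 → q3 on input xxy.
No string of length < 3 is accepted (BFS exhausts all shorter strings without reaching an accepting state), and xxy is the lexicographically least accepting string of length 3.

xxy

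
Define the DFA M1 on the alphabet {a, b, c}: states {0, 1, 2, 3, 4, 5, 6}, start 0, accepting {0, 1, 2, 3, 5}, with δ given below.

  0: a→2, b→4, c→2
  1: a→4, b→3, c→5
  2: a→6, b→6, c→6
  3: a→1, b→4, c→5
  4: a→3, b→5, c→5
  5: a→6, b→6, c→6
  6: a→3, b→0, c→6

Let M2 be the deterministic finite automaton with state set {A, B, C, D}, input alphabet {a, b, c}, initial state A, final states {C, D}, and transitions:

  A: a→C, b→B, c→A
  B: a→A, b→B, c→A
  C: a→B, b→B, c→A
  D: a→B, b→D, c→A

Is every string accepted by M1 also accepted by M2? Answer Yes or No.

No

The empty string ε is in L(M1) but not in L(M2).
So L(M1) ⊄ L(M2).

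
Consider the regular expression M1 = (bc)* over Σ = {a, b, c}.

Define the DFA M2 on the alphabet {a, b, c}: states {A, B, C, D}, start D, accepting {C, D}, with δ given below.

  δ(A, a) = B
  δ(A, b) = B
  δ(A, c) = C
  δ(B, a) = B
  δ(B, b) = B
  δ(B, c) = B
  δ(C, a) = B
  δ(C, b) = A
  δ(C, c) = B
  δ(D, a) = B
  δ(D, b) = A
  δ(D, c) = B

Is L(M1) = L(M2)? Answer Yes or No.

Converting the expression M1 to a DFA (subset construction, then merging equivalent states) gives the minimal DFA with states {r0, r1, r2}, start state r0, accepting states {r0} and transitions r0: a→r1, b→r2, c→r1; r1: a→r1, b→r1, c→r1; r2: a→r1, b→r1, c→r0.
Exploring the product automaton M1 × M2 from the start pair (r0, D), following both machines on each input symbol, reaches 4 state pairs: (r0, D), (r1, B), (r2, A), (r0, C).
M1 accepts in {r0} and M2 accepts in {C, D}. In every reachable pair the two components are either both accepting — (r0, D), (r0, C) — or both non-accepting, so no string is accepted by exactly one of the machines: L(M1) \ L(M2) and L(M2) \ L(M1) are both empty.
Hence every string is accepted by M1 iff it is accepted by M2, and the two languages coincide.

Yes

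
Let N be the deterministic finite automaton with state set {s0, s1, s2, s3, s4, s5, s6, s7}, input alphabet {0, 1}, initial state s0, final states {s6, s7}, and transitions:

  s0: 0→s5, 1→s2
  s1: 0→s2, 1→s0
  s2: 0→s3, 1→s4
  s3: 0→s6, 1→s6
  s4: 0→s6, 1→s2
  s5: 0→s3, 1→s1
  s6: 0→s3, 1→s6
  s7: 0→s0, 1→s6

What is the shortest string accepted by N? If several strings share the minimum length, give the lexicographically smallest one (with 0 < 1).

000

A breadth-first search from s0 reaches an accepting state first via the path s0 → s5 → s3 → s6 on input 000.
No string of length < 3 is accepted (BFS exhausts all shorter strings without reaching an accepting state), and 000 is the lexicographically least accepting string of length 3.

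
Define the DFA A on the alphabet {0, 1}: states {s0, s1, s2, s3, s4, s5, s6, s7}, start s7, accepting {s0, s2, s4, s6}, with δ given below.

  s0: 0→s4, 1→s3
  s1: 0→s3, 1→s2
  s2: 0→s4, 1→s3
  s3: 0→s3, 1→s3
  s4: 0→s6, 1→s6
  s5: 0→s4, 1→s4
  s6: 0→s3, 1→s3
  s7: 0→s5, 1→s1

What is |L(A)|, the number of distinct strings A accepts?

10

The useful subgraph on states {s1, s2, s4, s5, s6, s7} is acyclic, so L(A) is finite; the longest accepting path visits 5 useful states, giving maximum string length 4.
Counting accepting paths from s7 by length: 3 of length 2, 5 of length 3, 2 of length 4. Total 10.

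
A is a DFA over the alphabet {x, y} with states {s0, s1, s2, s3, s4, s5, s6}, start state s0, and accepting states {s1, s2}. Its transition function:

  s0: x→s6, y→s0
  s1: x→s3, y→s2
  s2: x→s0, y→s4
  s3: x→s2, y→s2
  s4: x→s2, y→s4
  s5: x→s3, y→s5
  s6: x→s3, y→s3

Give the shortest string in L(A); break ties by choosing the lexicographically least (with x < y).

A breadth-first search from s0 reaches an accepting state first via the path s0 → s6 → s3 → s2 on input xxx.
No string of length < 3 is accepted (BFS exhausts all shorter strings without reaching an accepting state), and xxx is the lexicographically least accepting string of length 3.

xxx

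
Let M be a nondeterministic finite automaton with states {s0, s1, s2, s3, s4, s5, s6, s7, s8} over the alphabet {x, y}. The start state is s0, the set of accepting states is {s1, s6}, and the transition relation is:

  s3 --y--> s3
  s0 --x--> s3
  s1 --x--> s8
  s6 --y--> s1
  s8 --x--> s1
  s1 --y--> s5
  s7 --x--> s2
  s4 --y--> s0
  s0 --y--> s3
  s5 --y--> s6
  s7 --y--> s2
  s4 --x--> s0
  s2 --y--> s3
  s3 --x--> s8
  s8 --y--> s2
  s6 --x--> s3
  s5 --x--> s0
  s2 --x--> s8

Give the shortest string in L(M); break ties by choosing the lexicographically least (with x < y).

xxx

A breadth-first search from s0 reaches an accepting state first via the path s0 → s3 → s8 → s1 on input xxx.
No string of length < 3 is accepted (BFS exhausts all shorter strings without reaching an accepting state), and xxx is the lexicographically least accepting string of length 3.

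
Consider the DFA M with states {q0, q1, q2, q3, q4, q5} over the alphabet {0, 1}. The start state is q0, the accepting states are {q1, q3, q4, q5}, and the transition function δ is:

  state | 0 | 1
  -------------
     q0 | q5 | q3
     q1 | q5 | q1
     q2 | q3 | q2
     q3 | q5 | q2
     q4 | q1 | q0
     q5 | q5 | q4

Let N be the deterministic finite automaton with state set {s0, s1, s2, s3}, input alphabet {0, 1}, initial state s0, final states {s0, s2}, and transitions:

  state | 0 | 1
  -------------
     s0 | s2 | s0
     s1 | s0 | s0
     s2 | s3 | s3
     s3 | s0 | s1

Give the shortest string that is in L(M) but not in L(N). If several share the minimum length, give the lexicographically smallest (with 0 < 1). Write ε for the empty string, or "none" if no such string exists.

00

The string 00 is accepted by M but not by N.
No shorter string lies in the difference, and 00 is the lexicographically first length-2 string in L(M) \ L(N).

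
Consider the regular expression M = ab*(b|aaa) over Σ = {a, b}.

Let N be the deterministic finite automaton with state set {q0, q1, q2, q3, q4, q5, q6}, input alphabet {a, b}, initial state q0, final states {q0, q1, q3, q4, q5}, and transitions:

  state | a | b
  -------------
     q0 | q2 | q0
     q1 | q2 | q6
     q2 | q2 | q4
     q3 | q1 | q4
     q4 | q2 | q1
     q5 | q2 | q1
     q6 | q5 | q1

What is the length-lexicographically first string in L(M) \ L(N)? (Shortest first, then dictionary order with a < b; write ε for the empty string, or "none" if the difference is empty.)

The string aaaa is accepted by M but not by N.
No shorter string lies in the difference, and aaaa is the lexicographically first length-4 string in L(M) \ L(N).

aaaa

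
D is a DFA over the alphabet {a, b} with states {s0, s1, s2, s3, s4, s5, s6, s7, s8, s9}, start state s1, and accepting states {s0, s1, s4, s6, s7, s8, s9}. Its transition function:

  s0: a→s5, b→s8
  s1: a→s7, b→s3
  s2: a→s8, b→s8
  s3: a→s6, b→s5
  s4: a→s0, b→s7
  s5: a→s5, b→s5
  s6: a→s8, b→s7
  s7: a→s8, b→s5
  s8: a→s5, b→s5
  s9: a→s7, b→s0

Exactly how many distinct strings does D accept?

7

The useful subgraph on states {s1, s3, s6, s7, s8} is acyclic, so L(D) is finite; the longest accepting path visits 5 useful states, giving maximum string length 4.
Counting accepting paths from s1 by length: 1 of length 0, 1 of length 1, 2 of length 2, 2 of length 3, 1 of length 4. Total 7.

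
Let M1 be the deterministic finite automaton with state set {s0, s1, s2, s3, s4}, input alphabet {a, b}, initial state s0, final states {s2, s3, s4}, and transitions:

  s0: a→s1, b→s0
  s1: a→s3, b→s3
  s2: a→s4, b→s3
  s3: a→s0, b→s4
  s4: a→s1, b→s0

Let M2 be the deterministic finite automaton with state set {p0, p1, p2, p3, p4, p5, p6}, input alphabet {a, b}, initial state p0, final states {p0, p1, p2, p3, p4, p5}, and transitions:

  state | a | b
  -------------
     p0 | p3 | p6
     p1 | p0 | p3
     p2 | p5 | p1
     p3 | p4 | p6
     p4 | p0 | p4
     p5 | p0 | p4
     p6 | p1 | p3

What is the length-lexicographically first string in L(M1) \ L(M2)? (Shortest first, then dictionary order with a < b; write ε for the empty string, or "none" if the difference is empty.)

ab

The string ab is accepted by M1 but not by M2.
No shorter string lies in the difference, and ab is the lexicographically first length-2 string in L(M1) \ L(M2).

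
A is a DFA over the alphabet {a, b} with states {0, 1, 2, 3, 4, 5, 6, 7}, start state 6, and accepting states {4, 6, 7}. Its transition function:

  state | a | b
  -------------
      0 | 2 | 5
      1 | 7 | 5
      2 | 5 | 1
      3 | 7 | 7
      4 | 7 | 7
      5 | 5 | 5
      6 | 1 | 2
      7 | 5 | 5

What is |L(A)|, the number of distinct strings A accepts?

The useful subgraph on states {1, 2, 6, 7} is acyclic, so L(A) is finite; the longest accepting path visits 4 useful states, giving maximum string length 3.
Counting accepting paths from 6 by length: 1 of length 0, 1 of length 2, 1 of length 3. Total 3.

3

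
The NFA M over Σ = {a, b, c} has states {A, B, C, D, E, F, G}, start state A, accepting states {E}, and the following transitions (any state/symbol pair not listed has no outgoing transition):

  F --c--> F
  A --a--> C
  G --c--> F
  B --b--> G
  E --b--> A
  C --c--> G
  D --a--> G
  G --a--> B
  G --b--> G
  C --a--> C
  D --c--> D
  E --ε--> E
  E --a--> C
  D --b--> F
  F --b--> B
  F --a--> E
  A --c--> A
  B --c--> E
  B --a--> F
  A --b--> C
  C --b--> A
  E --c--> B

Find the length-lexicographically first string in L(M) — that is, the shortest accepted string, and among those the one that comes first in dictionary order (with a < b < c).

A breadth-first search from A reaches an accepting state first via the path A → C → G → B → E on input acac.
No string of length < 4 is accepted (BFS exhausts all shorter strings without reaching an accepting state), and acac is the lexicographically least accepting string of length 4.

acac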